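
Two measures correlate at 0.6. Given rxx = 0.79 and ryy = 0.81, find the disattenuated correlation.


r_corrected = rxy / sqrt(rxx * ryy)
= 0.6 / sqrt(0.79 * 0.81)
= 0.6 / sqrt(0.6399)
= 0.6 / 0.799937
r_corrected = 0.7501

0.7501


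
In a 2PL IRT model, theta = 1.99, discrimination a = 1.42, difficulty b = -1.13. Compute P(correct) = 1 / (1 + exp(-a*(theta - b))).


a*(theta - b) = 1.42 * (1.99 - -1.13) = 4.4304
exp(-4.4304) = 0.0119
P = 1 / (1 + 0.0119)
P = 0.9882

0.9882


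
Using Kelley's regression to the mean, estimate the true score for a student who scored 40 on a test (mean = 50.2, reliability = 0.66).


T_est = rxx * X + (1 - rxx) * mean
T_est = 0.66 * 40 + 0.34 * 50.2
T_est = 26.4 + 17.068
T_est = 43.468

43.468


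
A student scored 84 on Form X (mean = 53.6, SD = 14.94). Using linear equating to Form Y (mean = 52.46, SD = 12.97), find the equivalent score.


slope = SD_Y / SD_X = 12.97 / 14.94 ~ 0.8681
intercept = mean_Y - slope * mean_X = 52.46 - (12.97 / 14.94) * 53.6 ~ 5.9277
Y = slope * X + intercept. To avoid rounding drift from the rounded slope/intercept, evaluate the equivalent form Y = mean_Y + SD_Y * (X - mean_X) / SD_X at full precision:
Y = 52.46 + 12.97 * (84 - 53.6) / 14.94
Y = 52.46 + 12.97 * 30.4 / 14.94
Y = 52.46 + 394.288 / 14.94
Y = 52.46 + 26.3914
Y = 78.8514

78.8514


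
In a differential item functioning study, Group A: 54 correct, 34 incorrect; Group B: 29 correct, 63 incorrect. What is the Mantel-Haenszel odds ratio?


Odds_A = 54/34 = 1.5882
Odds_B = 29/63 = 0.4603
OR = Odds_A / Odds_B = 1.5882 / 0.4603
Exactly, OR = (54 * 63) / (34 * 29) = 3402 / 986
OR = 3.4503

3.4503


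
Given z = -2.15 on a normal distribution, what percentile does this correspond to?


CDF(z) = 0.5 * (1 + erf(z/sqrt(2)))
erf(-1.5203) = -0.9684
CDF = 0.0158
Percentile rank = 0.0158 * 100 = 1.58

1.58


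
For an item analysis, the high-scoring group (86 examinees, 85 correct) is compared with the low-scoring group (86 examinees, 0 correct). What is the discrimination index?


p_upper = 85/86 = 0.9884
p_lower = 0/86 = 0.0
D = 0.9884 - 0.0 = 0.9884

0.9884


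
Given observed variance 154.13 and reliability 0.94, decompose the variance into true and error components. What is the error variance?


var_true = rxx * var_obs = 0.94 * 154.13 = 144.8822
var_error = var_obs - var_true
var_error = 154.13 - 144.8822
var_error = 9.2478

9.2478


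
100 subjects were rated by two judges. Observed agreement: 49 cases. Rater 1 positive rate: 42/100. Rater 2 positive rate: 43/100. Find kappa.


P_o = 49/100 = 0.49
P_e = (42*43 + 58*57) / 10000 = 0.5112
kappa = (P_o - P_e) / (1 - P_e)
kappa = (0.49 - 0.5112) / (1 - 0.5112)
kappa = -0.0434

-0.0434


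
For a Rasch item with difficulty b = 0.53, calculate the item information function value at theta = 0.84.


P = 1/(1+exp(-(0.84-0.53))) = 0.5769
I = P*(1-P) = 0.5769 * 0.4231
I = 0.2441

0.2441


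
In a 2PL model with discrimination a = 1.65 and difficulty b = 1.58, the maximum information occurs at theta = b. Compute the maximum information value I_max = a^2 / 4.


For 2PL, max info at theta = b = 1.58
I_max = a^2 / 4 = 1.65^2 / 4
= 2.7225 / 4
I_max = 0.6806

0.6806


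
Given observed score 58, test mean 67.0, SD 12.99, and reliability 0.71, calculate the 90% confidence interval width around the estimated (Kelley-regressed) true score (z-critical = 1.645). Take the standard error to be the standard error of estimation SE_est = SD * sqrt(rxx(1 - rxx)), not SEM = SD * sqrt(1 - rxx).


True score estimate = 0.71*58 + 0.29*67.0 = 60.61
SE_est = SD * sqrt(rxx * (1 - rxx)) = 12.99 * sqrt(0.71 * 0.29) = 12.99 * sqrt(0.2059) = 5.894369
CI = T_est +/- z * SE_est, so width = 2 * z * SE_est = 2 * 1.645 * 5.894369
Width = 19.3925

19.3925


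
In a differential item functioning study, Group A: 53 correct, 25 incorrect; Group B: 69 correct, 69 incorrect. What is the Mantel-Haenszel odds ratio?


Odds_A = 53/25 = 2.12
Odds_B = 69/69 = 1.0
OR = Odds_A / Odds_B = 2.12 / 1.0
Exactly, OR = (53 * 69) / (25 * 69) = 3657 / 1725
OR = 2.12

2.12


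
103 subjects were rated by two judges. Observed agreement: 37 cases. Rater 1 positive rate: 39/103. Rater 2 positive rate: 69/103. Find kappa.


P_o = 37/103 = 0.359223
P_e = (39*69 + 64*34) / 10609 = 0.458761
kappa = (P_o - P_e) / (1 - P_e)
kappa = (0.359223 - 0.458761) / (1 - 0.458761)
kappa = -0.1839

-0.1839


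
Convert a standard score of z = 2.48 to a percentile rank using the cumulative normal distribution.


CDF(z) = 0.5 * (1 + erf(z/sqrt(2)))
erf(1.7536) = 0.9869
CDF = 0.9934
Percentile rank = 0.9934 * 100 = 99.34

99.34


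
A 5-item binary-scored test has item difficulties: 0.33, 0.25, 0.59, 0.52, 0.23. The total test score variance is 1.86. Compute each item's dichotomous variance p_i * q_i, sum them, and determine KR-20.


For each item, compute p_i * q_i:
  Item 1: 0.33 * 0.67 = 0.2211
  Item 2: 0.25 * 0.75 = 0.1875
  Item 3: 0.59 * 0.41 = 0.2419
  Item 4: 0.52 * 0.48 = 0.2496
  Item 5: 0.23 * 0.77 = 0.1771
Sum(p_i * q_i) = 0.2211 + 0.1875 + 0.2419 + 0.2496 + 0.1771 = 1.0772
KR-20 = (k/(k-1)) * (1 - Sum(p_i*q_i) / Var_total)
= (5/4) * (1 - 1.0772/1.86)
= 1.25 * 0.4209
KR-20 = 0.5261

0.5261


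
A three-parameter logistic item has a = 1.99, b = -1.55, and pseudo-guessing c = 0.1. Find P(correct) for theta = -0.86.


logit = 1.99*(-0.86 - -1.55) = 1.3731
P* = 1/(1 + exp(-1.3731)) = 0.7979
P = 0.1 + (1 - 0.1) * 0.7979
P = 0.8181

0.8181


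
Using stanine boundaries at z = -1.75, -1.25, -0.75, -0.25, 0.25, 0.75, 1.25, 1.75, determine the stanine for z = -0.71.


Stanine boundaries: [-1.75, -1.25, -0.75, -0.25, 0.25, 0.75, 1.25, 1.75]
z = -0.71
Check each boundary:
  z >= -1.75 -> could be stanine 2
  z >= -1.25 -> could be stanine 3
  z >= -0.75 -> could be stanine 4
  z < -0.25
  z < 0.25
  z < 0.75
  z < 1.25
  z < 1.75
Highest qualifying boundary gives stanine = 4

4


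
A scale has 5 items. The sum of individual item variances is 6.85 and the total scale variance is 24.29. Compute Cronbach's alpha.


alpha = (k/(k-1)) * (1 - sum(si^2)/s_total^2)
= (5/4) * (1 - 6.85/24.29)
alpha = 0.8975

0.8975


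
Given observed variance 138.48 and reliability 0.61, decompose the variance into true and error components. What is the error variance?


var_true = rxx * var_obs = 0.61 * 138.48 = 84.4728
var_error = var_obs - var_true
var_error = 138.48 - 84.4728
var_error = 54.0072

54.0072


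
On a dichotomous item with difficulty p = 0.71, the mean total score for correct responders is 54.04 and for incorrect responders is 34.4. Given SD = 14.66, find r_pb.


q = 1 - p = 0.29
rpb = ((M1 - M0) / SD) * sqrt(p * q)
rpb = ((54.04 - 34.4) / 14.66) * sqrt(0.71 * 0.29)
rpb = 0.6079

0.6079


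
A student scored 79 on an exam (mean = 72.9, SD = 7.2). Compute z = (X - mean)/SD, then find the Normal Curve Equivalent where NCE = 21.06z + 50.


z = (X - mean) / SD = (79 - 72.9) / 7.2
z = 6.1 / 7.2
z = 0.8472
NCE = NCE = 21.06z + 50
Carry z at full precision (z = 6.1 / 7.2) into the conversion:
NCE = 21.06 * (6.1 / 7.2) + 50 = 128.466 / 7.2 + 50
NCE = 17.8425 + 50
NCE = 67.8425

67.8425


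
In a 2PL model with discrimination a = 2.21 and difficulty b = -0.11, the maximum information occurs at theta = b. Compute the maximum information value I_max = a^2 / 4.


For 2PL, max info at theta = b = -0.11
I_max = a^2 / 4 = 2.21^2 / 4
= 4.8841 / 4
I_max = 1.221

1.221


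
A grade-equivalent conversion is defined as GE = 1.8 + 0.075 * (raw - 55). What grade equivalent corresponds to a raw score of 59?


raw - median = 59 - 55 = 4
slope * diff = 0.075 * 4 = 0.3
GE = 1.8 + 0.3
GE = 2.1

2.1


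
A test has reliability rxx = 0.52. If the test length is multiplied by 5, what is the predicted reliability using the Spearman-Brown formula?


r_new = (n * rxx) / (1 + (n-1) * rxx)
r_new = (5 * 0.52) / (1 + 4 * 0.52)
r_new = 2.6 / 3.08
r_new = 0.8442

0.8442


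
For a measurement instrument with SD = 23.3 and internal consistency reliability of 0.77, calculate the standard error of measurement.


SEM = SD * sqrt(1 - rxx)
SEM = 23.3 * sqrt(1 - 0.77)
SEM = 23.3 * sqrt(0.23) = 23.3 * 0.479583
SEM = 11.1743

11.1743


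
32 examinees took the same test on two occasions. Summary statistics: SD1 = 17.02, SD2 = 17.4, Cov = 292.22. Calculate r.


r = cov(X,Y) / (SD_X * SD_Y)
r = 292.22 / (17.02 * 17.4)
r = 292.22 / 296.148
r = 0.9867

0.9867


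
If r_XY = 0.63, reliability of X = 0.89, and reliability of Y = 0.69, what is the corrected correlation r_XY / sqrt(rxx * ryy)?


r_corrected = rxy / sqrt(rxx * ryy)
= 0.63 / sqrt(0.89 * 0.69)
= 0.63 / sqrt(0.6141)
= 0.63 / 0.783645
r_corrected = 0.8039

0.8039


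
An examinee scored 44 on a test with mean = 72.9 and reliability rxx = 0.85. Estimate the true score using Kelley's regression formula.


T_est = rxx * X + (1 - rxx) * mean
T_est = 0.85 * 44 + 0.15 * 72.9
T_est = 37.4 + 10.935
T_est = 48.335

48.335


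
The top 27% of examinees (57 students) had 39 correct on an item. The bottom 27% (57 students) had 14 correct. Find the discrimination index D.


p_upper = 39/57 = 0.6842
p_lower = 14/57 = 0.2456
D = 0.6842 - 0.2456 = 0.4386

0.4386


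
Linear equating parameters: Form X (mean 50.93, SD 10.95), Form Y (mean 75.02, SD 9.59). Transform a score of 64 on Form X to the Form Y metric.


slope = SD_Y / SD_X = 9.59 / 10.95 ~ 0.8758
intercept = mean_Y - slope * mean_X = 75.02 - (9.59 / 10.95) * 50.93 ~ 30.4156
Y = slope * X + intercept. To avoid rounding drift from the rounded slope/intercept, evaluate the equivalent form Y = mean_Y + SD_Y * (X - mean_X) / SD_X at full precision:
Y = 75.02 + 9.59 * (64 - 50.93) / 10.95
Y = 75.02 + 9.59 * 13.07 / 10.95
Y = 75.02 + 125.3413 / 10.95
Y = 75.02 + 11.4467
Y = 86.4667

86.4667


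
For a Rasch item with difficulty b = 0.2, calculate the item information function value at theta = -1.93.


P = 1/(1+exp(-(-1.93-0.2))) = 0.1062
I = P*(1-P) = 0.1062 * 0.8938
I = 0.0949

0.0949


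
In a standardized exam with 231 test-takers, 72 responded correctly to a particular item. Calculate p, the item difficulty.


Item difficulty p = number correct / total examinees
p = 72 / 231
p = 0.3117

0.3117


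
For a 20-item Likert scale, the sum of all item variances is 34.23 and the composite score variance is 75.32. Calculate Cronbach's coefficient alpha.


alpha = (k/(k-1)) * (1 - sum(si^2)/s_total^2)
= (20/19) * (1 - 34.23/75.32)
alpha = 0.5743

0.5743


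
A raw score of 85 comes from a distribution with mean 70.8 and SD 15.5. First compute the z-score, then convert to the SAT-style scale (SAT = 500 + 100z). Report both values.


z = (X - mean) / SD = (85 - 70.8) / 15.5
z = 14.2 / 15.5
z = 0.9161
SAT-scale = SAT = 500 + 100z
Carry z at full precision (z = 14.2 / 15.5) into the conversion:
SAT-scale = 500 + 100 * (14.2 / 15.5) = 500 + 1420 / 15.5
SAT-scale = 500 + 91.6129
SAT-scale = 591.6129

591.6129


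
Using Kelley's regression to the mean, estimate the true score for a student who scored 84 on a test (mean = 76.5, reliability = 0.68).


T_est = rxx * X + (1 - rxx) * mean
T_est = 0.68 * 84 + 0.32 * 76.5
T_est = 57.12 + 24.48
T_est = 81.6

81.6


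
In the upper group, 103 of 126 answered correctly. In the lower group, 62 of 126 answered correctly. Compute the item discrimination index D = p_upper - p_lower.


p_upper = 103/126 = 0.8175
p_lower = 62/126 = 0.4921
D = 0.8175 - 0.4921 = 0.3254

0.3254


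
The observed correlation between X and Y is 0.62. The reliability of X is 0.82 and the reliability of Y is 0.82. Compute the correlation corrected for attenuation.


r_corrected = rxy / sqrt(rxx * ryy)
= 0.62 / sqrt(0.82 * 0.82)
= 0.62 / sqrt(0.6724)
= 0.62 / 0.82
r_corrected = 0.7561

0.7561


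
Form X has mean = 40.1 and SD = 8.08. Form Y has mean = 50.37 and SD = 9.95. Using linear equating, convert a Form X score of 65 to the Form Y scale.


slope = SD_Y / SD_X = 9.95 / 8.08 ~ 1.2314
intercept = mean_Y - slope * mean_X = 50.37 - (9.95 / 8.08) * 40.1 ~ 0.9894
Y = slope * X + intercept. To avoid rounding drift from the rounded slope/intercept, evaluate the equivalent form Y = mean_Y + SD_Y * (X - mean_X) / SD_X at full precision:
Y = 50.37 + 9.95 * (65 - 40.1) / 8.08
Y = 50.37 + 9.95 * 24.9 / 8.08
Y = 50.37 + 247.755 / 8.08
Y = 50.37 + 30.6627
Y = 81.0327

81.0327


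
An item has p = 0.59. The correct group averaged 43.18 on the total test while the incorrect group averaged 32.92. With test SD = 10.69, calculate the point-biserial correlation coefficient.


q = 1 - p = 0.41
rpb = ((M1 - M0) / SD) * sqrt(p * q)
rpb = ((43.18 - 32.92) / 10.69) * sqrt(0.59 * 0.41)
rpb = 0.472

0.472


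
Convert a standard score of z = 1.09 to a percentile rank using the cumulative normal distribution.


CDF(z) = 0.5 * (1 + erf(z/sqrt(2)))
erf(0.7707) = 0.7243
CDF = 0.8621
Percentile rank = 0.8621 * 100 = 86.21

86.21


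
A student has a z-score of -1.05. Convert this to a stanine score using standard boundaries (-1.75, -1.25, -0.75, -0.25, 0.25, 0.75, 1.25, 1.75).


Stanine boundaries: [-1.75, -1.25, -0.75, -0.25, 0.25, 0.75, 1.25, 1.75]
z = -1.05
Check each boundary:
  z >= -1.75 -> could be stanine 2
  z >= -1.25 -> could be stanine 3
  z < -0.75
  z < -0.25
  z < 0.25
  z < 0.75
  z < 1.25
  z < 1.75
Highest qualifying boundary gives stanine = 3

3


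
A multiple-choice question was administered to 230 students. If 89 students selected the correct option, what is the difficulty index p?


Item difficulty p = number correct / total examinees
p = 89 / 230
p = 0.387

0.387


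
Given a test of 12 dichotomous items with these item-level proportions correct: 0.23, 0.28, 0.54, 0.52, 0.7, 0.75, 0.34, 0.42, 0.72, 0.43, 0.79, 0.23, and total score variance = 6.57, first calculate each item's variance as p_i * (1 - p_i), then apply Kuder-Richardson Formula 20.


For each item, compute p_i * q_i:
  Item 1: 0.23 * 0.77 = 0.1771
  Item 2: 0.28 * 0.72 = 0.2016
  Item 3: 0.54 * 0.46 = 0.2484
  Item 4: 0.52 * 0.48 = 0.2496
  Item 5: 0.7 * 0.3 = 0.21
  Item 6: 0.75 * 0.25 = 0.1875
  Item 7: 0.34 * 0.66 = 0.2244
  Item 8: 0.42 * 0.58 = 0.2436
  Item 9: 0.72 * 0.28 = 0.2016
  Item 10: 0.43 * 0.57 = 0.2451
  Item 11: 0.79 * 0.21 = 0.1659
  Item 12: 0.23 * 0.77 = 0.1771
Sum(p_i * q_i) = 0.1771 + 0.2016 + 0.2484 + 0.2496 + 0.21 + 0.1875 + 0.2244 + 0.2436 + 0.2016 + 0.2451 + 0.1659 + 0.1771 = 2.5319
KR-20 = (k/(k-1)) * (1 - Sum(p_i*q_i) / Var_total)
= (12/11) * (1 - 2.5319/6.57)
= 1.0909 * 0.6146
KR-20 = 0.6705

0.6705


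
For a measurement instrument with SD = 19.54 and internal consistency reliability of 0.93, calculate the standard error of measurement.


SEM = SD * sqrt(1 - rxx)
SEM = 19.54 * sqrt(1 - 0.93)
SEM = 19.54 * sqrt(0.07) = 19.54 * 0.264575
SEM = 5.1698

5.1698


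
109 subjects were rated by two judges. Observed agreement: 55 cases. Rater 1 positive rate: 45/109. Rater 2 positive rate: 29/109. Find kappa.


P_o = 55/109 = 0.504587
P_e = (45*29 + 64*80) / 11881 = 0.540779
kappa = (P_o - P_e) / (1 - P_e)
kappa = (0.504587 - 0.540779) / (1 - 0.540779)
kappa = -0.0788

-0.0788


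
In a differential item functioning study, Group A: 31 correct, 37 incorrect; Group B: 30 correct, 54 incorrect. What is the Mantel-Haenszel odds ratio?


Odds_A = 31/37 = 0.8378
Odds_B = 30/54 = 0.5556
OR = Odds_A / Odds_B = 0.8378 / 0.5556
Exactly, OR = (31 * 54) / (37 * 30) = 1674 / 1110
OR = 1.5081

1.5081


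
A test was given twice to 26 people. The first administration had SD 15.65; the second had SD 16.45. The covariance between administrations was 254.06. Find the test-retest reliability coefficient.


r = cov(X,Y) / (SD_X * SD_Y)
r = 254.06 / (15.65 * 16.45)
r = 254.06 / 257.4425
r = 0.9869

0.9869


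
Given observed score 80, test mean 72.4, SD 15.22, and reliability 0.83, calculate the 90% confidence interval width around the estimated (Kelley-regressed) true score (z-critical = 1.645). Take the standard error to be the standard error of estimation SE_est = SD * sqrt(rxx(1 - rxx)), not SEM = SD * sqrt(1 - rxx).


True score estimate = 0.83*80 + 0.17*72.4 = 78.708
SE_est = SD * sqrt(rxx * (1 - rxx)) = 15.22 * sqrt(0.83 * 0.17) = 15.22 * sqrt(0.1411) = 5.717131
CI = T_est +/- z * SE_est, so width = 2 * z * SE_est = 2 * 1.645 * 5.717131
Width = 18.8094

18.8094


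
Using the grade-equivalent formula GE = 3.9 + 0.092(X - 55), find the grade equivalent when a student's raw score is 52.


raw - median = 52 - 55 = -3
slope * diff = 0.092 * -3 = -0.276
GE = 3.9 + -0.276
GE = 3.624

3.624


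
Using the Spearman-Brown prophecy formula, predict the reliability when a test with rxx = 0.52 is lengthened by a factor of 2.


r_new = (n * rxx) / (1 + (n-1) * rxx)
r_new = (2 * 0.52) / (1 + 1 * 0.52)
r_new = 1.04 / 1.52
r_new = 0.6842

0.6842


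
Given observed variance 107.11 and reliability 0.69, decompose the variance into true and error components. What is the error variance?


var_true = rxx * var_obs = 0.69 * 107.11 = 73.9059
var_error = var_obs - var_true
var_error = 107.11 - 73.9059
var_error = 33.2041

33.2041


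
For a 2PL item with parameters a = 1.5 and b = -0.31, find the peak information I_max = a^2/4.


For 2PL, max info at theta = b = -0.31
I_max = a^2 / 4 = 1.5^2 / 4
= 2.25 / 4
I_max = 0.5625

0.5625


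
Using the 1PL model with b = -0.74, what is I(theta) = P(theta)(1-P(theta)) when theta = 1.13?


P = 1/(1+exp(-(1.13--0.74))) = 0.8665
I = P*(1-P) = 0.8665 * 0.1335
I = 0.1157

0.1157


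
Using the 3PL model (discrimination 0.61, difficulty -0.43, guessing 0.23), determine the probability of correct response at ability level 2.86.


logit = 0.61*(2.86 - -0.43) = 2.0069
P* = 1/(1 + exp(-2.0069)) = 0.8815
P = 0.23 + (1 - 0.23) * 0.8815
P = 0.9088

0.9088


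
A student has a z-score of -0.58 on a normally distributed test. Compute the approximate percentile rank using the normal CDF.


CDF(z) = 0.5 * (1 + erf(z/sqrt(2)))
erf(-0.4101) = -0.4381
CDF = 0.281
Percentile rank = 0.281 * 100 = 28.1

28.1


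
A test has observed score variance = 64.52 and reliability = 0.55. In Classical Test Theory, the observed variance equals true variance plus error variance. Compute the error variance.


var_true = rxx * var_obs = 0.55 * 64.52 = 35.486
var_error = var_obs - var_true
var_error = 64.52 - 35.486
var_error = 29.034

29.034


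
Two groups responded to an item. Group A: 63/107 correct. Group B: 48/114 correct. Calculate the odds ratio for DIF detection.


Odds_A = 63/44 = 1.4318
Odds_B = 48/66 = 0.7273
OR = Odds_A / Odds_B = 1.4318 / 0.7273
Exactly, OR = (63 * 66) / (44 * 48) = 4158 / 2112
OR = 1.9688

1.9688


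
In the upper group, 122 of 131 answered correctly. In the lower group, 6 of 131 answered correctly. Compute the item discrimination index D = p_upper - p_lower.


p_upper = 122/131 = 0.9313
p_lower = 6/131 = 0.0458
D = 0.9313 - 0.0458 = 0.8855

0.8855


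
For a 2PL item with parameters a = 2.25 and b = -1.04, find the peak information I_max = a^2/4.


For 2PL, max info at theta = b = -1.04
I_max = a^2 / 4 = 2.25^2 / 4
= 5.0625 / 4
I_max = 1.2656

1.2656


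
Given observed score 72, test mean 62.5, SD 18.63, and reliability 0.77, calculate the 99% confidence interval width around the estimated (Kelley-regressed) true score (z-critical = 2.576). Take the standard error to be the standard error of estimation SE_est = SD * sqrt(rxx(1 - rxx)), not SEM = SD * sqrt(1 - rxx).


True score estimate = 0.77*72 + 0.23*62.5 = 69.815
SE_est = SD * sqrt(rxx * (1 - rxx)) = 18.63 * sqrt(0.77 * 0.23) = 18.63 * sqrt(0.1771) = 7.84011
CI = T_est +/- z * SE_est, so width = 2 * z * SE_est = 2 * 2.576 * 7.84011
Width = 40.3922

40.3922


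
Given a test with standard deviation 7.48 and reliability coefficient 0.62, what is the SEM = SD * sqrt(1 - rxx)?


SEM = SD * sqrt(1 - rxx)
SEM = 7.48 * sqrt(1 - 0.62)
SEM = 7.48 * sqrt(0.38) = 7.48 * 0.616441
SEM = 4.611

4.611


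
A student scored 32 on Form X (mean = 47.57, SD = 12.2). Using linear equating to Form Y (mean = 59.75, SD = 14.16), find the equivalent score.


slope = SD_Y / SD_X = 14.16 / 12.2 ~ 1.1607
intercept = mean_Y - slope * mean_X = 59.75 - (14.16 / 12.2) * 47.57 ~ 4.5376
Y = slope * X + intercept. To avoid rounding drift from the rounded slope/intercept, evaluate the equivalent form Y = mean_Y + SD_Y * (X - mean_X) / SD_X at full precision:
Y = 59.75 + 14.16 * (32 - 47.57) / 12.2
Y = 59.75 - 14.16 * 15.57 / 12.2
Y = 59.75 - 220.4712 / 12.2
Y = 59.75 - 18.0714
Y = 41.6786

41.6786


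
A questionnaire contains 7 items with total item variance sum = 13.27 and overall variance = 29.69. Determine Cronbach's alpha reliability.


alpha = (k/(k-1)) * (1 - sum(si^2)/s_total^2)
= (7/6) * (1 - 13.27/29.69)
alpha = 0.6452

0.6452


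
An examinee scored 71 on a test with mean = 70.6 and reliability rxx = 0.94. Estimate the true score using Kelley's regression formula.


T_est = rxx * X + (1 - rxx) * mean
T_est = 0.94 * 71 + 0.06 * 70.6
T_est = 66.74 + 4.236
T_est = 70.976

70.976


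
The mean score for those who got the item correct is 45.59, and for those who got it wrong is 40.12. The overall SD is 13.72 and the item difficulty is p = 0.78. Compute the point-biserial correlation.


q = 1 - p = 0.22
rpb = ((M1 - M0) / SD) * sqrt(p * q)
rpb = ((45.59 - 40.12) / 13.72) * sqrt(0.78 * 0.22)
rpb = 0.1652

0.1652


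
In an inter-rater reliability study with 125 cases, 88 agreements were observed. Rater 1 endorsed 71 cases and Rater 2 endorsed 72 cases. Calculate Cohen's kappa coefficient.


P_o = 88/125 = 0.704
P_e = (71*72 + 54*53) / 15625 = 0.510336
kappa = (P_o - P_e) / (1 - P_e)
kappa = (0.704 - 0.510336) / (1 - 0.510336)
kappa = 0.3955

0.3955


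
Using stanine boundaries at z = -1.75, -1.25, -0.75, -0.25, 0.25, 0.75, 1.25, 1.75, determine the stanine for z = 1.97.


Stanine boundaries: [-1.75, -1.25, -0.75, -0.25, 0.25, 0.75, 1.25, 1.75]
z = 1.97
Check each boundary:
  z >= -1.75 -> could be stanine 2
  z >= -1.25 -> could be stanine 3
  z >= -0.75 -> could be stanine 4
  z >= -0.25 -> could be stanine 5
  z >= 0.25 -> could be stanine 6
  z >= 0.75 -> could be stanine 7
  z >= 1.25 -> could be stanine 8
  z >= 1.75 -> could be stanine 9
Highest qualifying boundary gives stanine = 9

9


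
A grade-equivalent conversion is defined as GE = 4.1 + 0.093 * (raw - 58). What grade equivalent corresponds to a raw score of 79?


raw - median = 79 - 58 = 21
slope * diff = 0.093 * 21 = 1.953
GE = 4.1 + 1.953
GE = 6.053

6.053


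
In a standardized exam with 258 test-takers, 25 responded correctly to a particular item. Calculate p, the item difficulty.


Item difficulty p = number correct / total examinees
p = 25 / 258
p = 0.0969

0.0969


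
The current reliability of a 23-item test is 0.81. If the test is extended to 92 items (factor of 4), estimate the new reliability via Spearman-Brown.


r_new = (n * rxx) / (1 + (n-1) * rxx)
r_new = (4 * 0.81) / (1 + 3 * 0.81)
r_new = 3.24 / 3.43
r_new = 0.9446

0.9446


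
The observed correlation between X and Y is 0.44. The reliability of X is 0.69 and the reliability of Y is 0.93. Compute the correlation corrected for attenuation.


r_corrected = rxy / sqrt(rxx * ryy)
= 0.44 / sqrt(0.69 * 0.93)
= 0.44 / sqrt(0.6417)
= 0.44 / 0.801062
r_corrected = 0.5493

0.5493


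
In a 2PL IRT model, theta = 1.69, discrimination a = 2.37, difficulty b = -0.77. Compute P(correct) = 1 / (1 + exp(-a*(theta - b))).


a*(theta - b) = 2.37 * (1.69 - -0.77) = 5.8302
exp(-5.8302) = 0.0029
P = 1 / (1 + 0.0029)
P = 0.9971

0.9971


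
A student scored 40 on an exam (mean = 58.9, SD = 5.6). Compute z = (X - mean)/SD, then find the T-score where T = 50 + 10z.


z = (X - mean) / SD = (40 - 58.9) / 5.6
z = -18.9 / 5.6
z = -3.375
T-score = T = 50 + 10z
Carry z at full precision (z = -18.9 / 5.6) into the conversion:
T-score = 50 + 10 * (-18.9 / 5.6) = 50 + -189 / 5.6
T-score = 50 + -33.75
T-score = 16.25

16.25


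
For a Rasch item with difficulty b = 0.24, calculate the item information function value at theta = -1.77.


P = 1/(1+exp(-(-1.77-0.24))) = 0.1182
I = P*(1-P) = 0.1182 * 0.8818
I = 0.1042

0.1042


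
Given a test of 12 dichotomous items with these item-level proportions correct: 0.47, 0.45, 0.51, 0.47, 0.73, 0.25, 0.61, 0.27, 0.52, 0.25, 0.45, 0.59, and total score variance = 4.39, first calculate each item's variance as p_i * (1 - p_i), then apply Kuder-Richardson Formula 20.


For each item, compute p_i * q_i:
  Item 1: 0.47 * 0.53 = 0.2491
  Item 2: 0.45 * 0.55 = 0.2475
  Item 3: 0.51 * 0.49 = 0.2499
  Item 4: 0.47 * 0.53 = 0.2491
  Item 5: 0.73 * 0.27 = 0.1971
  Item 6: 0.25 * 0.75 = 0.1875
  Item 7: 0.61 * 0.39 = 0.2379
  Item 8: 0.27 * 0.73 = 0.1971
  Item 9: 0.52 * 0.48 = 0.2496
  Item 10: 0.25 * 0.75 = 0.1875
  Item 11: 0.45 * 0.55 = 0.2475
  Item 12: 0.59 * 0.41 = 0.2419
Sum(p_i * q_i) = 0.2491 + 0.2475 + 0.2499 + 0.2491 + 0.1971 + 0.1875 + 0.2379 + 0.1971 + 0.2496 + 0.1875 + 0.2475 + 0.2419 = 2.7417
KR-20 = (k/(k-1)) * (1 - Sum(p_i*q_i) / Var_total)
= (12/11) * (1 - 2.7417/4.39)
= 1.0909 * 0.3755
KR-20 = 0.4096

0.4096


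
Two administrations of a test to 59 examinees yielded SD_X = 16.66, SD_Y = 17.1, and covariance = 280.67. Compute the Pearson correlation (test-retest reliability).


r = cov(X,Y) / (SD_X * SD_Y)
r = 280.67 / (16.66 * 17.1)
r = 280.67 / 284.886
r = 0.9852

0.9852


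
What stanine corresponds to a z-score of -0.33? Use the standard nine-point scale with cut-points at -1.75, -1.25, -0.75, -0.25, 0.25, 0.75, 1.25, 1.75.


Stanine boundaries: [-1.75, -1.25, -0.75, -0.25, 0.25, 0.75, 1.25, 1.75]
z = -0.33
Check each boundary:
  z >= -1.75 -> could be stanine 2
  z >= -1.25 -> could be stanine 3
  z >= -0.75 -> could be stanine 4
  z < -0.25
  z < 0.25
  z < 0.75
  z < 1.25
  z < 1.75
Highest qualifying boundary gives stanine = 4

4


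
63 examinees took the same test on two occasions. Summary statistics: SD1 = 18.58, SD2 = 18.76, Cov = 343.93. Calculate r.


r = cov(X,Y) / (SD_X * SD_Y)
r = 343.93 / (18.58 * 18.76)
r = 343.93 / 348.5608
r = 0.9867

0.9867


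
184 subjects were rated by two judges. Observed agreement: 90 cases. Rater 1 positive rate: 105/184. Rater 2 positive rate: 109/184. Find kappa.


P_o = 90/184 = 0.48913
P_e = (105*109 + 79*75) / 33856 = 0.513055
kappa = (P_o - P_e) / (1 - P_e)
kappa = (0.48913 - 0.513055) / (1 - 0.513055)
kappa = -0.0491

-0.0491


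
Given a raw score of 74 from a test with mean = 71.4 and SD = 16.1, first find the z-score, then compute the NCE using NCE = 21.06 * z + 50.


z = (X - mean) / SD = (74 - 71.4) / 16.1
z = 2.6 / 16.1
z = 0.1615
NCE = NCE = 21.06z + 50
Carry z at full precision (z = 2.6 / 16.1) into the conversion:
NCE = 21.06 * (2.6 / 16.1) + 50 = 54.756 / 16.1 + 50
NCE = 3.401 + 50
NCE = 53.401

53.401


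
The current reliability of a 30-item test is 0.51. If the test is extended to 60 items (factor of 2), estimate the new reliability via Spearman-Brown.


r_new = (n * rxx) / (1 + (n-1) * rxx)
r_new = (2 * 0.51) / (1 + 1 * 0.51)
r_new = 1.02 / 1.51
r_new = 0.6755

0.6755


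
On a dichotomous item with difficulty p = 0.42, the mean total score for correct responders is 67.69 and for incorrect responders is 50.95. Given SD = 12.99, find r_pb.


q = 1 - p = 0.58
rpb = ((M1 - M0) / SD) * sqrt(p * q)
rpb = ((67.69 - 50.95) / 12.99) * sqrt(0.42 * 0.58)
rpb = 0.636

0.636


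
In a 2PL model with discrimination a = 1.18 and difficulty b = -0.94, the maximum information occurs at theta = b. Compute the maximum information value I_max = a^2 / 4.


For 2PL, max info at theta = b = -0.94
I_max = a^2 / 4 = 1.18^2 / 4
= 1.3924 / 4
I_max = 0.3481

0.3481


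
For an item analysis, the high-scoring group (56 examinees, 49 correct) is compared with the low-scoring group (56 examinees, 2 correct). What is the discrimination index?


p_upper = 49/56 = 0.875
p_lower = 2/56 = 0.0357
D = 0.875 - 0.0357 = 0.8393

0.8393


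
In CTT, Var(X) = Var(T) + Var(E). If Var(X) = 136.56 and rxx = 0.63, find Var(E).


var_true = rxx * var_obs = 0.63 * 136.56 = 86.0328
var_error = var_obs - var_true
var_error = 136.56 - 86.0328
var_error = 50.5272

50.5272


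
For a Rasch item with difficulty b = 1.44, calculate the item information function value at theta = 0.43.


P = 1/(1+exp(-(0.43-1.44))) = 0.267
I = P*(1-P) = 0.267 * 0.733
I = 0.1957

0.1957


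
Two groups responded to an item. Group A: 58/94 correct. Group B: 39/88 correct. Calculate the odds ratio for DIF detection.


Odds_A = 58/36 = 1.6111
Odds_B = 39/49 = 0.7959
OR = Odds_A / Odds_B = 1.6111 / 0.7959
Exactly, OR = (58 * 49) / (36 * 39) = 2842 / 1404
OR = 2.0242

2.0242


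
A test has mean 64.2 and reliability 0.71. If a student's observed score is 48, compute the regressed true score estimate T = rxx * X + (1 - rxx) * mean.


T_est = rxx * X + (1 - rxx) * mean
T_est = 0.71 * 48 + 0.29 * 64.2
T_est = 34.08 + 18.618
T_est = 52.698

52.698


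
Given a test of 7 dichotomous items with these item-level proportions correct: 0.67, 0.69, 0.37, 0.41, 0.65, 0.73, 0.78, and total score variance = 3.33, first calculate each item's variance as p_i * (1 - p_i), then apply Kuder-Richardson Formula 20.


For each item, compute p_i * q_i:
  Item 1: 0.67 * 0.33 = 0.2211
  Item 2: 0.69 * 0.31 = 0.2139
  Item 3: 0.37 * 0.63 = 0.2331
  Item 4: 0.41 * 0.59 = 0.2419
  Item 5: 0.65 * 0.35 = 0.2275
  Item 6: 0.73 * 0.27 = 0.1971
  Item 7: 0.78 * 0.22 = 0.1716
Sum(p_i * q_i) = 0.2211 + 0.2139 + 0.2331 + 0.2419 + 0.2275 + 0.1971 + 0.1716 = 1.5062
KR-20 = (k/(k-1)) * (1 - Sum(p_i*q_i) / Var_total)
= (7/6) * (1 - 1.5062/3.33)
= 1.1667 * 0.5477
KR-20 = 0.639

0.639


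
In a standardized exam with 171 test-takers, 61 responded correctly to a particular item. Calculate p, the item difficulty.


Item difficulty p = number correct / total examinees
p = 61 / 171
p = 0.3567

0.3567


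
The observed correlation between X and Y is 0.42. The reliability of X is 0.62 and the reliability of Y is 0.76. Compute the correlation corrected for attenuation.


r_corrected = rxy / sqrt(rxx * ryy)
= 0.42 / sqrt(0.62 * 0.76)
= 0.42 / sqrt(0.4712)
= 0.42 / 0.68644
r_corrected = 0.6119

0.6119


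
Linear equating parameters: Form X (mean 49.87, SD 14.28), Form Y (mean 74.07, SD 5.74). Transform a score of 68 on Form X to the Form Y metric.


slope = SD_Y / SD_X = 5.74 / 14.28 ~ 0.402
intercept = mean_Y - slope * mean_X = 74.07 - (5.74 / 14.28) * 49.87 ~ 54.0242
Y = slope * X + intercept. To avoid rounding drift from the rounded slope/intercept, evaluate the equivalent form Y = mean_Y + SD_Y * (X - mean_X) / SD_X at full precision:
Y = 74.07 + 5.74 * (68 - 49.87) / 14.28
Y = 74.07 + 5.74 * 18.13 / 14.28
Y = 74.07 + 104.0662 / 14.28
Y = 74.07 + 7.2875
Y = 81.3575

81.3575


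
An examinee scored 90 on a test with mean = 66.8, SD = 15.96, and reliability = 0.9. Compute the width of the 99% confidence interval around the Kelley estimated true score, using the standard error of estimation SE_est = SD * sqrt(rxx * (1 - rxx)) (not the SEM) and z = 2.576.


True score estimate = 0.9*90 + 0.1*66.8 = 87.68
SE_est = SD * sqrt(rxx * (1 - rxx)) = 15.96 * sqrt(0.9 * 0.1) = 15.96 * sqrt(0.09) = 4.788
CI = T_est +/- z * SE_est, so width = 2 * z * SE_est = 2 * 2.576 * 4.788
Width = 24.6678

24.6678


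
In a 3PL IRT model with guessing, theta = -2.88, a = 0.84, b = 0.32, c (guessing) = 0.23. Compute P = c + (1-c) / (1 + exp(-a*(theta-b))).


logit = 0.84*(-2.88 - 0.32) = -2.688
P* = 1/(1 + exp(--2.688)) = 0.0637
P = 0.23 + (1 - 0.23) * 0.0637
P = 0.279

0.279


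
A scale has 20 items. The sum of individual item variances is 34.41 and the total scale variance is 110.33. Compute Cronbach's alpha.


alpha = (k/(k-1)) * (1 - sum(si^2)/s_total^2)
= (20/19) * (1 - 34.41/110.33)
alpha = 0.7243

0.7243


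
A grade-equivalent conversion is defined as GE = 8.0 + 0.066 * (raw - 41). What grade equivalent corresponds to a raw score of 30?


raw - median = 30 - 41 = -11
slope * diff = 0.066 * -11 = -0.726
GE = 8.0 + -0.726
GE = 7.274

7.274


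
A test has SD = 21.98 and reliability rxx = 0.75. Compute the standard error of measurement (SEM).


SEM = SD * sqrt(1 - rxx)
SEM = 21.98 * sqrt(1 - 0.75)
SEM = 21.98 * sqrt(0.25) = 21.98 * 0.5
SEM = 10.99

10.99


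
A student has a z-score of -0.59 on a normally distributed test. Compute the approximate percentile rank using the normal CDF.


CDF(z) = 0.5 * (1 + erf(z/sqrt(2)))
erf(-0.4172) = -0.4448
CDF = 0.2776
Percentile rank = 0.2776 * 100 = 27.76

27.76


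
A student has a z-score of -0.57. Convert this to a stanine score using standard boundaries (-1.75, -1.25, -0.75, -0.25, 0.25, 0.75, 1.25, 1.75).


Stanine boundaries: [-1.75, -1.25, -0.75, -0.25, 0.25, 0.75, 1.25, 1.75]
z = -0.57
Check each boundary:
  z >= -1.75 -> could be stanine 2
  z >= -1.25 -> could be stanine 3
  z >= -0.75 -> could be stanine 4
  z < -0.25
  z < 0.25
  z < 0.75
  z < 1.25
  z < 1.75
Highest qualifying boundary gives stanine = 4

4


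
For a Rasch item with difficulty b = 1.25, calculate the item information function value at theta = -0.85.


P = 1/(1+exp(-(-0.85-1.25))) = 0.1091
I = P*(1-P) = 0.1091 * 0.8909
I = 0.0972

0.0972


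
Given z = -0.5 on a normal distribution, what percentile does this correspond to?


CDF(z) = 0.5 * (1 + erf(z/sqrt(2)))
erf(-0.3536) = -0.3829
CDF = 0.3085
Percentile rank = 0.3085 * 100 = 30.85

30.85


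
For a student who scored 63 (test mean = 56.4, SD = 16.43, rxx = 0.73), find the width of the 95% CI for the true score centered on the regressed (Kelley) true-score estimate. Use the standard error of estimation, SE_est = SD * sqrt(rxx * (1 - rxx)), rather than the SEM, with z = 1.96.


True score estimate = 0.73*63 + 0.27*56.4 = 61.218
SE_est = SD * sqrt(rxx * (1 - rxx)) = 16.43 * sqrt(0.73 * 0.27) = 16.43 * sqrt(0.1971) = 7.294254
CI = T_est +/- z * SE_est, so width = 2 * z * SE_est = 2 * 1.96 * 7.294254
Width = 28.5935

28.5935


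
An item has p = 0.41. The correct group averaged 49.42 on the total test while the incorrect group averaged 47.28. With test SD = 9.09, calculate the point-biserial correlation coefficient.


q = 1 - p = 0.59
rpb = ((M1 - M0) / SD) * sqrt(p * q)
rpb = ((49.42 - 47.28) / 9.09) * sqrt(0.41 * 0.59)
rpb = 0.1158

0.1158


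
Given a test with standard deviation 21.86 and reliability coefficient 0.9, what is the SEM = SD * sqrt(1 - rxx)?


SEM = SD * sqrt(1 - rxx)
SEM = 21.86 * sqrt(1 - 0.9)
SEM = 21.86 * sqrt(0.1) = 21.86 * 0.316228
SEM = 6.9127

6.9127


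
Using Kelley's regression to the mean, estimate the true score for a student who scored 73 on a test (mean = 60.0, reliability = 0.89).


T_est = rxx * X + (1 - rxx) * mean
T_est = 0.89 * 73 + 0.11 * 60.0
T_est = 64.97 + 6.6
T_est = 71.57

71.57


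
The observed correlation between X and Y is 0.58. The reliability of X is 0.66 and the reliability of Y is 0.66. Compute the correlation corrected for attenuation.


r_corrected = rxy / sqrt(rxx * ryy)
= 0.58 / sqrt(0.66 * 0.66)
= 0.58 / sqrt(0.4356)
= 0.58 / 0.66
r_corrected = 0.8788

0.8788


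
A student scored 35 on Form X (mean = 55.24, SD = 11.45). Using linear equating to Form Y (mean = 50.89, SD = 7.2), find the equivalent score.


slope = SD_Y / SD_X = 7.2 / 11.45 ~ 0.6288
intercept = mean_Y - slope * mean_X = 50.89 - (7.2 / 11.45) * 55.24 ~ 16.1539
Y = slope * X + intercept. To avoid rounding drift from the rounded slope/intercept, evaluate the equivalent form Y = mean_Y + SD_Y * (X - mean_X) / SD_X at full precision:
Y = 50.89 + 7.2 * (35 - 55.24) / 11.45
Y = 50.89 - 7.2 * 20.24 / 11.45
Y = 50.89 - 145.728 / 11.45
Y = 50.89 - 12.7273
Y = 38.1627

38.1627


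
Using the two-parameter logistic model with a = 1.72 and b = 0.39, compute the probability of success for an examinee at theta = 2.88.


a*(theta - b) = 1.72 * (2.88 - 0.39) = 4.2828
exp(-4.2828) = 0.0138
P = 1 / (1 + 0.0138)
P = 0.9864

0.9864


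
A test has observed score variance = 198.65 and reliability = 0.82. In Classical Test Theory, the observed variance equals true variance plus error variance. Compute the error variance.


var_true = rxx * var_obs = 0.82 * 198.65 = 162.893
var_error = var_obs - var_true
var_error = 198.65 - 162.893
var_error = 35.757

35.757


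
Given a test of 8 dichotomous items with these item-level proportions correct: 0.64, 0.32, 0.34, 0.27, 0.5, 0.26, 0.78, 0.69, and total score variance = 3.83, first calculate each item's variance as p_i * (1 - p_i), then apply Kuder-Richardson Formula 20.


For each item, compute p_i * q_i:
  Item 1: 0.64 * 0.36 = 0.2304
  Item 2: 0.32 * 0.68 = 0.2176
  Item 3: 0.34 * 0.66 = 0.2244
  Item 4: 0.27 * 0.73 = 0.1971
  Item 5: 0.5 * 0.5 = 0.25
  Item 6: 0.26 * 0.74 = 0.1924
  Item 7: 0.78 * 0.22 = 0.1716
  Item 8: 0.69 * 0.31 = 0.2139
Sum(p_i * q_i) = 0.2304 + 0.2176 + 0.2244 + 0.1971 + 0.25 + 0.1924 + 0.1716 + 0.2139 = 1.6974
KR-20 = (k/(k-1)) * (1 - Sum(p_i*q_i) / Var_total)
= (8/7) * (1 - 1.6974/3.83)
= 1.1429 * 0.5568
KR-20 = 0.6364

0.6364


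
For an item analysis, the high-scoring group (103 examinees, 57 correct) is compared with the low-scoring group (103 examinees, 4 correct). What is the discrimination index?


p_upper = 57/103 = 0.5534
p_lower = 4/103 = 0.0388
D = 0.5534 - 0.0388 = 0.5146

0.5146


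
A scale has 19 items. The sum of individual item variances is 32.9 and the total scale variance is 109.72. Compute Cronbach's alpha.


alpha = (k/(k-1)) * (1 - sum(si^2)/s_total^2)
= (19/18) * (1 - 32.9/109.72)
alpha = 0.739

0.739


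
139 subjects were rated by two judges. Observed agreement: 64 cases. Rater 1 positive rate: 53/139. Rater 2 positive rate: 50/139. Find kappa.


P_o = 64/139 = 0.460432
P_e = (53*50 + 86*89) / 19321 = 0.533306
kappa = (P_o - P_e) / (1 - P_e)
kappa = (0.460432 - 0.533306) / (1 - 0.533306)
kappa = -0.1561

-0.1561


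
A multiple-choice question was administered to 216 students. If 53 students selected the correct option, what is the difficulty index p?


Item difficulty p = number correct / total examinees
p = 53 / 216
p = 0.2454

0.2454


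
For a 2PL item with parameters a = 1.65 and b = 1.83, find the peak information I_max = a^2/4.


For 2PL, max info at theta = b = 1.83
I_max = a^2 / 4 = 1.65^2 / 4
= 2.7225 / 4
I_max = 0.6806

0.6806


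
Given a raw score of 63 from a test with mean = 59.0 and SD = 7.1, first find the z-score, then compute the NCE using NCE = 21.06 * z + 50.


z = (X - mean) / SD = (63 - 59.0) / 7.1
z = 4.0 / 7.1
z = 0.5634
NCE = NCE = 21.06z + 50
Carry z at full precision (z = 4.0 / 7.1) into the conversion:
NCE = 21.06 * (4.0 / 7.1) + 50 = 84.24 / 7.1 + 50
NCE = 11.8648 + 50
NCE = 61.8648

61.8648


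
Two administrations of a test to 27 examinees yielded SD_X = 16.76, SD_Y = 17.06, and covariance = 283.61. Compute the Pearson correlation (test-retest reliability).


r = cov(X,Y) / (SD_X * SD_Y)
r = 283.61 / (16.76 * 17.06)
r = 283.61 / 285.9256
r = 0.9919

0.9919


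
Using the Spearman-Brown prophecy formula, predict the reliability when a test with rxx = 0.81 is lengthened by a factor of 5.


r_new = (n * rxx) / (1 + (n-1) * rxx)
r_new = (5 * 0.81) / (1 + 4 * 0.81)
r_new = 4.05 / 4.24
r_new = 0.9552

0.9552


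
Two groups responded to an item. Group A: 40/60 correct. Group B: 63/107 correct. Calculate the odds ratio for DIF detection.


Odds_A = 40/20 = 2.0
Odds_B = 63/44 = 1.4318
OR = Odds_A / Odds_B = 2.0 / 1.4318
Exactly, OR = (40 * 44) / (20 * 63) = 1760 / 1260
OR = 1.3968

1.3968


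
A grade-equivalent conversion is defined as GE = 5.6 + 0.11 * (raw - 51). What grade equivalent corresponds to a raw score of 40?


raw - median = 40 - 51 = -11
slope * diff = 0.11 * -11 = -1.21
GE = 5.6 + -1.21
GE = 4.39

4.39


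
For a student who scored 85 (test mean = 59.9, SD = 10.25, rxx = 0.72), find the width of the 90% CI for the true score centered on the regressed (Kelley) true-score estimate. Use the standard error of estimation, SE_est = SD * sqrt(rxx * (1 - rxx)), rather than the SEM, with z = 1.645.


True score estimate = 0.72*85 + 0.28*59.9 = 77.972
SE_est = SD * sqrt(rxx * (1 - rxx)) = 10.25 * sqrt(0.72 * 0.28) = 10.25 * sqrt(0.2016) = 4.602239
CI = T_est +/- z * SE_est, so width = 2 * z * SE_est = 2 * 1.645 * 4.602239
Width = 15.1414

15.1414
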